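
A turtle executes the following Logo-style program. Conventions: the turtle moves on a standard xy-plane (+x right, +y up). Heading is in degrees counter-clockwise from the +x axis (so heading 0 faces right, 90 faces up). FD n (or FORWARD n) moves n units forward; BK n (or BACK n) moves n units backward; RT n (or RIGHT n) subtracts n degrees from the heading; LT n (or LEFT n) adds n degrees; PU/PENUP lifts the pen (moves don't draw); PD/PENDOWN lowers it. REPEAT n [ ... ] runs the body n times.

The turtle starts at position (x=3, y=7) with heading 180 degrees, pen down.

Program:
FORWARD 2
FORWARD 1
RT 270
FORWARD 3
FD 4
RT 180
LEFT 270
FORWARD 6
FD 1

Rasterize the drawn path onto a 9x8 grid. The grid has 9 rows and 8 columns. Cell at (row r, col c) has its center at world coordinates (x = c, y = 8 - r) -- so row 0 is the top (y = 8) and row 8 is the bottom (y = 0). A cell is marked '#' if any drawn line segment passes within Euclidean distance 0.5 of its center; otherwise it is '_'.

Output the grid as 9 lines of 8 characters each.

Answer: ________
####____
#_______
#_______
#_______
#_______
#_______
#_______
########

Derivation:
Segment 0: (3,7) -> (1,7)
Segment 1: (1,7) -> (0,7)
Segment 2: (0,7) -> (0,4)
Segment 3: (0,4) -> (0,0)
Segment 4: (0,0) -> (6,0)
Segment 5: (6,0) -> (7,0)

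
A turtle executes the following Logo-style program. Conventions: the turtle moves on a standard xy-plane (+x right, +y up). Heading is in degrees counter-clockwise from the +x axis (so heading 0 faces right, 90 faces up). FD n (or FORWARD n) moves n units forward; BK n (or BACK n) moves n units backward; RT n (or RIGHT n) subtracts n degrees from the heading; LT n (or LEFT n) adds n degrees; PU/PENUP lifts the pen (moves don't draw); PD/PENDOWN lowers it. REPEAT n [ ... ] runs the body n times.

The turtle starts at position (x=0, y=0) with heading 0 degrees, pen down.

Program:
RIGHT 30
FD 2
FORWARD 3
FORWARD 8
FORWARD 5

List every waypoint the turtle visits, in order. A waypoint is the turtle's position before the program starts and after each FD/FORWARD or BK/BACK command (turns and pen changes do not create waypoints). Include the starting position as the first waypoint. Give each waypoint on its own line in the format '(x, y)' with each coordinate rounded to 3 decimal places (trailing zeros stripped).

Answer: (0, 0)
(1.732, -1)
(4.33, -2.5)
(11.258, -6.5)
(15.588, -9)

Derivation:
Executing turtle program step by step:
Start: pos=(0,0), heading=0, pen down
RT 30: heading 0 -> 330
FD 2: (0,0) -> (1.732,-1) [heading=330, draw]
FD 3: (1.732,-1) -> (4.33,-2.5) [heading=330, draw]
FD 8: (4.33,-2.5) -> (11.258,-6.5) [heading=330, draw]
FD 5: (11.258,-6.5) -> (15.588,-9) [heading=330, draw]
Final: pos=(15.588,-9), heading=330, 4 segment(s) drawn
Waypoints (5 total):
(0, 0)
(1.732, -1)
(4.33, -2.5)
(11.258, -6.5)
(15.588, -9)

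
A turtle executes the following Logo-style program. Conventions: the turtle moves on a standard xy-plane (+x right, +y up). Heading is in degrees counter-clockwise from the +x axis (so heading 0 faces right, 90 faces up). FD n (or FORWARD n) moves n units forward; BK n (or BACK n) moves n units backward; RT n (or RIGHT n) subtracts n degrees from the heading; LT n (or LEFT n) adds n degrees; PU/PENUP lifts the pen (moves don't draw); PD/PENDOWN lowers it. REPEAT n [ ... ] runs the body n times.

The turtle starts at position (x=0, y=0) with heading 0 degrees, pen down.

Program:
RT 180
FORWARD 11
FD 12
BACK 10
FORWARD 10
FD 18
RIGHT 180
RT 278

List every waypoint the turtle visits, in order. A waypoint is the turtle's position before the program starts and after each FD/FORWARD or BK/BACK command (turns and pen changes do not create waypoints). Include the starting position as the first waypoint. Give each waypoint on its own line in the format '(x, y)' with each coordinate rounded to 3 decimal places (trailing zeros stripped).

Executing turtle program step by step:
Start: pos=(0,0), heading=0, pen down
RT 180: heading 0 -> 180
FD 11: (0,0) -> (-11,0) [heading=180, draw]
FD 12: (-11,0) -> (-23,0) [heading=180, draw]
BK 10: (-23,0) -> (-13,0) [heading=180, draw]
FD 10: (-13,0) -> (-23,0) [heading=180, draw]
FD 18: (-23,0) -> (-41,0) [heading=180, draw]
RT 180: heading 180 -> 0
RT 278: heading 0 -> 82
Final: pos=(-41,0), heading=82, 5 segment(s) drawn
Waypoints (6 total):
(0, 0)
(-11, 0)
(-23, 0)
(-13, 0)
(-23, 0)
(-41, 0)

Answer: (0, 0)
(-11, 0)
(-23, 0)
(-13, 0)
(-23, 0)
(-41, 0)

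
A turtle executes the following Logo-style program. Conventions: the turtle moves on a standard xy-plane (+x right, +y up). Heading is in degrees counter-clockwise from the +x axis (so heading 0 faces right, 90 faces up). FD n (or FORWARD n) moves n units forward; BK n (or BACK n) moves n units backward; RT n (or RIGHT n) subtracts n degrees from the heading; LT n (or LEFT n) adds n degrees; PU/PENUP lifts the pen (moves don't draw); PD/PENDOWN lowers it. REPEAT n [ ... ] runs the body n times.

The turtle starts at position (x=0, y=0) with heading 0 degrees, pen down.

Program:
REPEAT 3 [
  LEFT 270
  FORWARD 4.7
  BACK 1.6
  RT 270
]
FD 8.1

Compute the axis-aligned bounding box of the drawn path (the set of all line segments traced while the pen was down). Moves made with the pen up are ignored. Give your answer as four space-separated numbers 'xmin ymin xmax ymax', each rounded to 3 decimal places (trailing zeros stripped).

Executing turtle program step by step:
Start: pos=(0,0), heading=0, pen down
REPEAT 3 [
  -- iteration 1/3 --
  LT 270: heading 0 -> 270
  FD 4.7: (0,0) -> (0,-4.7) [heading=270, draw]
  BK 1.6: (0,-4.7) -> (0,-3.1) [heading=270, draw]
  RT 270: heading 270 -> 0
  -- iteration 2/3 --
  LT 270: heading 0 -> 270
  FD 4.7: (0,-3.1) -> (0,-7.8) [heading=270, draw]
  BK 1.6: (0,-7.8) -> (0,-6.2) [heading=270, draw]
  RT 270: heading 270 -> 0
  -- iteration 3/3 --
  LT 270: heading 0 -> 270
  FD 4.7: (0,-6.2) -> (0,-10.9) [heading=270, draw]
  BK 1.6: (0,-10.9) -> (0,-9.3) [heading=270, draw]
  RT 270: heading 270 -> 0
]
FD 8.1: (0,-9.3) -> (8.1,-9.3) [heading=0, draw]
Final: pos=(8.1,-9.3), heading=0, 7 segment(s) drawn

Segment endpoints: x in {0, 0, 0, 0, 0, 0, 0, 8.1}, y in {-10.9, -9.3, -7.8, -6.2, -4.7, -3.1, 0}
xmin=0, ymin=-10.9, xmax=8.1, ymax=0

Answer: 0 -10.9 8.1 0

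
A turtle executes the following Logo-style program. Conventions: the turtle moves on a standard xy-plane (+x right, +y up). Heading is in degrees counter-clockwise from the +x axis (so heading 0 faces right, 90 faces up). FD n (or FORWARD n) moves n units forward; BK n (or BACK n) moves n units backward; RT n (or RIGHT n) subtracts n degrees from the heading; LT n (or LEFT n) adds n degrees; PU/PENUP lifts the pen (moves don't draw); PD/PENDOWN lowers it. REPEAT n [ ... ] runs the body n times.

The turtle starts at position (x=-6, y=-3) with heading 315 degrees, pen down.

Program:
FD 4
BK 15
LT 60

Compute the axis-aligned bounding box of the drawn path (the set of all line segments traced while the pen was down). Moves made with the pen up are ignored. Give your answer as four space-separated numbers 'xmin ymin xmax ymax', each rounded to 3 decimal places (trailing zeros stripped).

Executing turtle program step by step:
Start: pos=(-6,-3), heading=315, pen down
FD 4: (-6,-3) -> (-3.172,-5.828) [heading=315, draw]
BK 15: (-3.172,-5.828) -> (-13.778,4.778) [heading=315, draw]
LT 60: heading 315 -> 15
Final: pos=(-13.778,4.778), heading=15, 2 segment(s) drawn

Segment endpoints: x in {-13.778, -6, -3.172}, y in {-5.828, -3, 4.778}
xmin=-13.778, ymin=-5.828, xmax=-3.172, ymax=4.778

Answer: -13.778 -5.828 -3.172 4.778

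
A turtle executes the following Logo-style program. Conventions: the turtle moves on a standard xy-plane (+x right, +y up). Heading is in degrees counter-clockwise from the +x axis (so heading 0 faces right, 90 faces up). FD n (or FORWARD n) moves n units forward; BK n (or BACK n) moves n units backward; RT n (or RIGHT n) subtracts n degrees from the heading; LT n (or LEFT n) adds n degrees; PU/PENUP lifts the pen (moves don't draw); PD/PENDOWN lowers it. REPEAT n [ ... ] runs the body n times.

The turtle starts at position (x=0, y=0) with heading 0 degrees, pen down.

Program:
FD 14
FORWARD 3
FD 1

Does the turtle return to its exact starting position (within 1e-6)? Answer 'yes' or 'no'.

Answer: no

Derivation:
Executing turtle program step by step:
Start: pos=(0,0), heading=0, pen down
FD 14: (0,0) -> (14,0) [heading=0, draw]
FD 3: (14,0) -> (17,0) [heading=0, draw]
FD 1: (17,0) -> (18,0) [heading=0, draw]
Final: pos=(18,0), heading=0, 3 segment(s) drawn

Start position: (0, 0)
Final position: (18, 0)
Distance = 18; >= 1e-6 -> NOT closed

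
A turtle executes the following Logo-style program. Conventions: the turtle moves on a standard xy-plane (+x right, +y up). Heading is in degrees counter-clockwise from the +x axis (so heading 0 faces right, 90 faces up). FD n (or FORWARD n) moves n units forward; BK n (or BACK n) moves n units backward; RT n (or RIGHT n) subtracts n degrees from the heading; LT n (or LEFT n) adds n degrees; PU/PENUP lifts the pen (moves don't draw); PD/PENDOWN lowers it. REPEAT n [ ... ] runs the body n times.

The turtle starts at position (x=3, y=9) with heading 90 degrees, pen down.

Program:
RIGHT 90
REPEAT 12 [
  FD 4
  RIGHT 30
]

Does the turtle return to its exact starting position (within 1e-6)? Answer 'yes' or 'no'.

Executing turtle program step by step:
Start: pos=(3,9), heading=90, pen down
RT 90: heading 90 -> 0
REPEAT 12 [
  -- iteration 1/12 --
  FD 4: (3,9) -> (7,9) [heading=0, draw]
  RT 30: heading 0 -> 330
  -- iteration 2/12 --
  FD 4: (7,9) -> (10.464,7) [heading=330, draw]
  RT 30: heading 330 -> 300
  -- iteration 3/12 --
  FD 4: (10.464,7) -> (12.464,3.536) [heading=300, draw]
  RT 30: heading 300 -> 270
  -- iteration 4/12 --
  FD 4: (12.464,3.536) -> (12.464,-0.464) [heading=270, draw]
  RT 30: heading 270 -> 240
  -- iteration 5/12 --
  FD 4: (12.464,-0.464) -> (10.464,-3.928) [heading=240, draw]
  RT 30: heading 240 -> 210
  -- iteration 6/12 --
  FD 4: (10.464,-3.928) -> (7,-5.928) [heading=210, draw]
  RT 30: heading 210 -> 180
  -- iteration 7/12 --
  FD 4: (7,-5.928) -> (3,-5.928) [heading=180, draw]
  RT 30: heading 180 -> 150
  -- iteration 8/12 --
  FD 4: (3,-5.928) -> (-0.464,-3.928) [heading=150, draw]
  RT 30: heading 150 -> 120
  -- iteration 9/12 --
  FD 4: (-0.464,-3.928) -> (-2.464,-0.464) [heading=120, draw]
  RT 30: heading 120 -> 90
  -- iteration 10/12 --
  FD 4: (-2.464,-0.464) -> (-2.464,3.536) [heading=90, draw]
  RT 30: heading 90 -> 60
  -- iteration 11/12 --
  FD 4: (-2.464,3.536) -> (-0.464,7) [heading=60, draw]
  RT 30: heading 60 -> 30
  -- iteration 12/12 --
  FD 4: (-0.464,7) -> (3,9) [heading=30, draw]
  RT 30: heading 30 -> 0
]
Final: pos=(3,9), heading=0, 12 segment(s) drawn

Start position: (3, 9)
Final position: (3, 9)
Distance = 0; < 1e-6 -> CLOSED

Answer: yes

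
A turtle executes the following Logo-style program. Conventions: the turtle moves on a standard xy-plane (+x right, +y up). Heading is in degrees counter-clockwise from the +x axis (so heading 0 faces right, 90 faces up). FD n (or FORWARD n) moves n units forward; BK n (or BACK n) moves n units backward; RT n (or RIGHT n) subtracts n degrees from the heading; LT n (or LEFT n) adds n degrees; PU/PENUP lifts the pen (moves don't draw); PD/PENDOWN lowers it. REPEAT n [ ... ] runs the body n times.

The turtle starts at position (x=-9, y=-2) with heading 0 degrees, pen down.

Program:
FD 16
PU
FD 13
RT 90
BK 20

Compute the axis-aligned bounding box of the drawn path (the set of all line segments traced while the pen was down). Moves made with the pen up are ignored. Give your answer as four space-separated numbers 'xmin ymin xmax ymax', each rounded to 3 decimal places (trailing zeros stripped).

Executing turtle program step by step:
Start: pos=(-9,-2), heading=0, pen down
FD 16: (-9,-2) -> (7,-2) [heading=0, draw]
PU: pen up
FD 13: (7,-2) -> (20,-2) [heading=0, move]
RT 90: heading 0 -> 270
BK 20: (20,-2) -> (20,18) [heading=270, move]
Final: pos=(20,18), heading=270, 1 segment(s) drawn

Segment endpoints: x in {-9, 7}, y in {-2}
xmin=-9, ymin=-2, xmax=7, ymax=-2

Answer: -9 -2 7 -2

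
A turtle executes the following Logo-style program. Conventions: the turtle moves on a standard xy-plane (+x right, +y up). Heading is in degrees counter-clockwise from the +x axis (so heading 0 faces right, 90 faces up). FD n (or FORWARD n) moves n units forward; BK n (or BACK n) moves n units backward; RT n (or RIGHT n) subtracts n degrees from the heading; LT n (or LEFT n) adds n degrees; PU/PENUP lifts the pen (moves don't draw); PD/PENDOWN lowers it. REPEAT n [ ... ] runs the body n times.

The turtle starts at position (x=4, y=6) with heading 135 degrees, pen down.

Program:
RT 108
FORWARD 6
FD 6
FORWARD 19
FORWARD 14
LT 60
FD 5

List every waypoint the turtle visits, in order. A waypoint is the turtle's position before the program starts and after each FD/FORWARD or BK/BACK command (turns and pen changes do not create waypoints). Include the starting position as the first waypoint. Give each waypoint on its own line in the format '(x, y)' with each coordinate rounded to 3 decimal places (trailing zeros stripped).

Executing turtle program step by step:
Start: pos=(4,6), heading=135, pen down
RT 108: heading 135 -> 27
FD 6: (4,6) -> (9.346,8.724) [heading=27, draw]
FD 6: (9.346,8.724) -> (14.692,11.448) [heading=27, draw]
FD 19: (14.692,11.448) -> (31.621,20.074) [heading=27, draw]
FD 14: (31.621,20.074) -> (44.095,26.43) [heading=27, draw]
LT 60: heading 27 -> 87
FD 5: (44.095,26.43) -> (44.357,31.423) [heading=87, draw]
Final: pos=(44.357,31.423), heading=87, 5 segment(s) drawn
Waypoints (6 total):
(4, 6)
(9.346, 8.724)
(14.692, 11.448)
(31.621, 20.074)
(44.095, 26.43)
(44.357, 31.423)

Answer: (4, 6)
(9.346, 8.724)
(14.692, 11.448)
(31.621, 20.074)
(44.095, 26.43)
(44.357, 31.423)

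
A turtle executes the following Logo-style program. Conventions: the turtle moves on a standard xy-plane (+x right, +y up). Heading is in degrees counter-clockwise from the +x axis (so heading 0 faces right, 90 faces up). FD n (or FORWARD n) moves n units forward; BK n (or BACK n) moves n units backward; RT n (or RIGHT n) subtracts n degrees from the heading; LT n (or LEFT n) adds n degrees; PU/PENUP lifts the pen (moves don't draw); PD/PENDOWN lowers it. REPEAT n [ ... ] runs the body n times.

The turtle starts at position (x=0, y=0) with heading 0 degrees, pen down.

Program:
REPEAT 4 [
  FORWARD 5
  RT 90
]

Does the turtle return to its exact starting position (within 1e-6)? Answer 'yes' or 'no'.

Executing turtle program step by step:
Start: pos=(0,0), heading=0, pen down
REPEAT 4 [
  -- iteration 1/4 --
  FD 5: (0,0) -> (5,0) [heading=0, draw]
  RT 90: heading 0 -> 270
  -- iteration 2/4 --
  FD 5: (5,0) -> (5,-5) [heading=270, draw]
  RT 90: heading 270 -> 180
  -- iteration 3/4 --
  FD 5: (5,-5) -> (0,-5) [heading=180, draw]
  RT 90: heading 180 -> 90
  -- iteration 4/4 --
  FD 5: (0,-5) -> (0,0) [heading=90, draw]
  RT 90: heading 90 -> 0
]
Final: pos=(0,0), heading=0, 4 segment(s) drawn

Start position: (0, 0)
Final position: (0, 0)
Distance = 0; < 1e-6 -> CLOSED

Answer: yes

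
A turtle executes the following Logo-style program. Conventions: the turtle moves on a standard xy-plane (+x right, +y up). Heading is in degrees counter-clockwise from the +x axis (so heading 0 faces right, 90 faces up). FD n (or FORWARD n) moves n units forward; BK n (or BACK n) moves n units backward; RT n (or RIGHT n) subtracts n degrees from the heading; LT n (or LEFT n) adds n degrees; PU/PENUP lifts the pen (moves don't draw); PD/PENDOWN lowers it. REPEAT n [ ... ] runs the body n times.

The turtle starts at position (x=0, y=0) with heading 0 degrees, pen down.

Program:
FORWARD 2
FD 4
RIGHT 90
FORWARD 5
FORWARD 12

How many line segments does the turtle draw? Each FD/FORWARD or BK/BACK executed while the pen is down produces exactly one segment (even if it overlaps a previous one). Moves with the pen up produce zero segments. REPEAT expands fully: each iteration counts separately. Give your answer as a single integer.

Answer: 4

Derivation:
Executing turtle program step by step:
Start: pos=(0,0), heading=0, pen down
FD 2: (0,0) -> (2,0) [heading=0, draw]
FD 4: (2,0) -> (6,0) [heading=0, draw]
RT 90: heading 0 -> 270
FD 5: (6,0) -> (6,-5) [heading=270, draw]
FD 12: (6,-5) -> (6,-17) [heading=270, draw]
Final: pos=(6,-17), heading=270, 4 segment(s) drawn
Segments drawn: 4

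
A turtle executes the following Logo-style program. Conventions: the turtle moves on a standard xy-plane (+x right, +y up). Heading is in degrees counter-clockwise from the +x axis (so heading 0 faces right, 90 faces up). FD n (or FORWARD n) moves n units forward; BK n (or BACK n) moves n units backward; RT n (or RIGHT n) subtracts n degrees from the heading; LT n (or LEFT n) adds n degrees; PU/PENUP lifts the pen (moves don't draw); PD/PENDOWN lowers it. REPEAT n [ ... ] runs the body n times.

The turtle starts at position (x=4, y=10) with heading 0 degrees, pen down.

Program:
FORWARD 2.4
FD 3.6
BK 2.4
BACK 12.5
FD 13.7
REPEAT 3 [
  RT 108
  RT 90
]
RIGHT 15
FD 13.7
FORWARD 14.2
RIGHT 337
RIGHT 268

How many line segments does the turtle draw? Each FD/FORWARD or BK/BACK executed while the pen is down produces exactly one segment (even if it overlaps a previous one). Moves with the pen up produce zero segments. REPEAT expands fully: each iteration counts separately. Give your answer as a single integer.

Executing turtle program step by step:
Start: pos=(4,10), heading=0, pen down
FD 2.4: (4,10) -> (6.4,10) [heading=0, draw]
FD 3.6: (6.4,10) -> (10,10) [heading=0, draw]
BK 2.4: (10,10) -> (7.6,10) [heading=0, draw]
BK 12.5: (7.6,10) -> (-4.9,10) [heading=0, draw]
FD 13.7: (-4.9,10) -> (8.8,10) [heading=0, draw]
REPEAT 3 [
  -- iteration 1/3 --
  RT 108: heading 0 -> 252
  RT 90: heading 252 -> 162
  -- iteration 2/3 --
  RT 108: heading 162 -> 54
  RT 90: heading 54 -> 324
  -- iteration 3/3 --
  RT 108: heading 324 -> 216
  RT 90: heading 216 -> 126
]
RT 15: heading 126 -> 111
FD 13.7: (8.8,10) -> (3.89,22.79) [heading=111, draw]
FD 14.2: (3.89,22.79) -> (-1.198,36.047) [heading=111, draw]
RT 337: heading 111 -> 134
RT 268: heading 134 -> 226
Final: pos=(-1.198,36.047), heading=226, 7 segment(s) drawn
Segments drawn: 7

Answer: 7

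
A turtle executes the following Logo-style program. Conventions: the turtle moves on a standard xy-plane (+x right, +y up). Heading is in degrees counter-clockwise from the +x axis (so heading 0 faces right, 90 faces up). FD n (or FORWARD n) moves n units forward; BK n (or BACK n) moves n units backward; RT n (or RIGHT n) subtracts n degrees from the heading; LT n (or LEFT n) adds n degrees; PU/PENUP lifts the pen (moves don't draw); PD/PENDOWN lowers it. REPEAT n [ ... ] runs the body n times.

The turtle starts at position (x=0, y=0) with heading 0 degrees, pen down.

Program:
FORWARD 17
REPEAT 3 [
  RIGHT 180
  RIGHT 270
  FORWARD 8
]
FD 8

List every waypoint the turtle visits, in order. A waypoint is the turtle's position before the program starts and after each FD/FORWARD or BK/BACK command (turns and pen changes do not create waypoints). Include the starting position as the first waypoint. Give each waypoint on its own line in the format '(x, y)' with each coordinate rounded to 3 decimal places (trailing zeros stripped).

Answer: (0, 0)
(17, 0)
(17, -8)
(9, -8)
(9, 0)
(9, 8)

Derivation:
Executing turtle program step by step:
Start: pos=(0,0), heading=0, pen down
FD 17: (0,0) -> (17,0) [heading=0, draw]
REPEAT 3 [
  -- iteration 1/3 --
  RT 180: heading 0 -> 180
  RT 270: heading 180 -> 270
  FD 8: (17,0) -> (17,-8) [heading=270, draw]
  -- iteration 2/3 --
  RT 180: heading 270 -> 90
  RT 270: heading 90 -> 180
  FD 8: (17,-8) -> (9,-8) [heading=180, draw]
  -- iteration 3/3 --
  RT 180: heading 180 -> 0
  RT 270: heading 0 -> 90
  FD 8: (9,-8) -> (9,0) [heading=90, draw]
]
FD 8: (9,0) -> (9,8) [heading=90, draw]
Final: pos=(9,8), heading=90, 5 segment(s) drawn
Waypoints (6 total):
(0, 0)
(17, 0)
(17, -8)
(9, -8)
(9, 0)
(9, 8)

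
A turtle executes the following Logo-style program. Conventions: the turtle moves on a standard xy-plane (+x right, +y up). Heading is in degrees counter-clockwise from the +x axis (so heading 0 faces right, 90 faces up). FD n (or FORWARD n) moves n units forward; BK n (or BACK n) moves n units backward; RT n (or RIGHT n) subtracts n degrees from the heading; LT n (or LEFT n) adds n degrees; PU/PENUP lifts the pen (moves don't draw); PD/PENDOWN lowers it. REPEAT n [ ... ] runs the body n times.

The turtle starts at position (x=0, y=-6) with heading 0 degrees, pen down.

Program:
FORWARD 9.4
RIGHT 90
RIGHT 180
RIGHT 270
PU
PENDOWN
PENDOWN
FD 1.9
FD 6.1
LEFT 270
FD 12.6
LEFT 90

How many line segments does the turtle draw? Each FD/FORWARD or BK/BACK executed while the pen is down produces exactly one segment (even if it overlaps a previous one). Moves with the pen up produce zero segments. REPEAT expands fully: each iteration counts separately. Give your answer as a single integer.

Executing turtle program step by step:
Start: pos=(0,-6), heading=0, pen down
FD 9.4: (0,-6) -> (9.4,-6) [heading=0, draw]
RT 90: heading 0 -> 270
RT 180: heading 270 -> 90
RT 270: heading 90 -> 180
PU: pen up
PD: pen down
PD: pen down
FD 1.9: (9.4,-6) -> (7.5,-6) [heading=180, draw]
FD 6.1: (7.5,-6) -> (1.4,-6) [heading=180, draw]
LT 270: heading 180 -> 90
FD 12.6: (1.4,-6) -> (1.4,6.6) [heading=90, draw]
LT 90: heading 90 -> 180
Final: pos=(1.4,6.6), heading=180, 4 segment(s) drawn
Segments drawn: 4

Answer: 4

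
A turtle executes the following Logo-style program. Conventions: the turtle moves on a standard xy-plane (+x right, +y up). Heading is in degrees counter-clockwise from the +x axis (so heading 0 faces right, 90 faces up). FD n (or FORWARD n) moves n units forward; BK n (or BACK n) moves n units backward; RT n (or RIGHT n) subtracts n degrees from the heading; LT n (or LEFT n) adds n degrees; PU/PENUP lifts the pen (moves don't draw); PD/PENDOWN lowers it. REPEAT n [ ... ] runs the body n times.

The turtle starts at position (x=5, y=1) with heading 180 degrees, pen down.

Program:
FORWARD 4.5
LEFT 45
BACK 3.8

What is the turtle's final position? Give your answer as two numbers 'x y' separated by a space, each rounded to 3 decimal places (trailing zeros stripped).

Answer: 3.187 3.687

Derivation:
Executing turtle program step by step:
Start: pos=(5,1), heading=180, pen down
FD 4.5: (5,1) -> (0.5,1) [heading=180, draw]
LT 45: heading 180 -> 225
BK 3.8: (0.5,1) -> (3.187,3.687) [heading=225, draw]
Final: pos=(3.187,3.687), heading=225, 2 segment(s) drawn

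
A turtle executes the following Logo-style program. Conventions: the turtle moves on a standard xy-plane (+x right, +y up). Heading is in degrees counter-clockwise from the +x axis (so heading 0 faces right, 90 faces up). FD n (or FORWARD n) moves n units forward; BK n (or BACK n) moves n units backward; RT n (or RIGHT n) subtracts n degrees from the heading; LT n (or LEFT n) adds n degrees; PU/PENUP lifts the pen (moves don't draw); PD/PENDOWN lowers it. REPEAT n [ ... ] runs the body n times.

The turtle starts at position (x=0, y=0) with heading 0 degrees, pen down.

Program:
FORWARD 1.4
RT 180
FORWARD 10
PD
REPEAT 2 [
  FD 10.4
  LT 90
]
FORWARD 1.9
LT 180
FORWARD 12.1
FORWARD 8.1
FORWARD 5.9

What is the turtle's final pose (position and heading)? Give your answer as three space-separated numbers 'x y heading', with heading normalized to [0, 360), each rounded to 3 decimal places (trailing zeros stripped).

Answer: -43.2 -10.4 180

Derivation:
Executing turtle program step by step:
Start: pos=(0,0), heading=0, pen down
FD 1.4: (0,0) -> (1.4,0) [heading=0, draw]
RT 180: heading 0 -> 180
FD 10: (1.4,0) -> (-8.6,0) [heading=180, draw]
PD: pen down
REPEAT 2 [
  -- iteration 1/2 --
  FD 10.4: (-8.6,0) -> (-19,0) [heading=180, draw]
  LT 90: heading 180 -> 270
  -- iteration 2/2 --
  FD 10.4: (-19,0) -> (-19,-10.4) [heading=270, draw]
  LT 90: heading 270 -> 0
]
FD 1.9: (-19,-10.4) -> (-17.1,-10.4) [heading=0, draw]
LT 180: heading 0 -> 180
FD 12.1: (-17.1,-10.4) -> (-29.2,-10.4) [heading=180, draw]
FD 8.1: (-29.2,-10.4) -> (-37.3,-10.4) [heading=180, draw]
FD 5.9: (-37.3,-10.4) -> (-43.2,-10.4) [heading=180, draw]
Final: pos=(-43.2,-10.4), heading=180, 8 segment(s) drawn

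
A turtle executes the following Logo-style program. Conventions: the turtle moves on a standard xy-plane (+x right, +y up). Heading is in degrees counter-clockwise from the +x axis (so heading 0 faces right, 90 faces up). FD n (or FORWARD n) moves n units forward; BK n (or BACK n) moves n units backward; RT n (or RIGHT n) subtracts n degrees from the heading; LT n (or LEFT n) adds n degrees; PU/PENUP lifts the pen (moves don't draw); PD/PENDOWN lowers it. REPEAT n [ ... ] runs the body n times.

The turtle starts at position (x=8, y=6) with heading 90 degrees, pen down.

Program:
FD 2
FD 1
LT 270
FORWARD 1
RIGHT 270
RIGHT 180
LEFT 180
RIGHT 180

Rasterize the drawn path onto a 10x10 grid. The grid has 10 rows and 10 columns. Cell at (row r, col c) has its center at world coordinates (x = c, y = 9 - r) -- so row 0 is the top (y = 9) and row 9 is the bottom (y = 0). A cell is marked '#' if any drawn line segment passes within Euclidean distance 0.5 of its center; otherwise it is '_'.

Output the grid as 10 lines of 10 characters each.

Segment 0: (8,6) -> (8,8)
Segment 1: (8,8) -> (8,9)
Segment 2: (8,9) -> (9,9)

Answer: ________##
________#_
________#_
________#_
__________
__________
__________
__________
__________
__________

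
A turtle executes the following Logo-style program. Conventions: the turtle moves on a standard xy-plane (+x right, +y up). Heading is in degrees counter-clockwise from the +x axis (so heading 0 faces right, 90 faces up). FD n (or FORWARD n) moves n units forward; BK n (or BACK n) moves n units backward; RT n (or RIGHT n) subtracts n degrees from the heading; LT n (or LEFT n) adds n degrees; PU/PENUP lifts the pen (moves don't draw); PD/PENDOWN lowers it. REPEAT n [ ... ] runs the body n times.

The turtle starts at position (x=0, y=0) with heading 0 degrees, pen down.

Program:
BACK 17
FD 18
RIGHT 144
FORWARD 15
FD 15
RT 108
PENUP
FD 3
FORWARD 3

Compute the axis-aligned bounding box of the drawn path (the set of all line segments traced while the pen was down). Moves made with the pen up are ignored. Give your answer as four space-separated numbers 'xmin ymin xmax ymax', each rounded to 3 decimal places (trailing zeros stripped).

Answer: -23.271 -17.634 1 0

Derivation:
Executing turtle program step by step:
Start: pos=(0,0), heading=0, pen down
BK 17: (0,0) -> (-17,0) [heading=0, draw]
FD 18: (-17,0) -> (1,0) [heading=0, draw]
RT 144: heading 0 -> 216
FD 15: (1,0) -> (-11.135,-8.817) [heading=216, draw]
FD 15: (-11.135,-8.817) -> (-23.271,-17.634) [heading=216, draw]
RT 108: heading 216 -> 108
PU: pen up
FD 3: (-23.271,-17.634) -> (-24.198,-14.78) [heading=108, move]
FD 3: (-24.198,-14.78) -> (-25.125,-11.927) [heading=108, move]
Final: pos=(-25.125,-11.927), heading=108, 4 segment(s) drawn

Segment endpoints: x in {-23.271, -17, -11.135, 0, 1}, y in {-17.634, -8.817, 0}
xmin=-23.271, ymin=-17.634, xmax=1, ymax=0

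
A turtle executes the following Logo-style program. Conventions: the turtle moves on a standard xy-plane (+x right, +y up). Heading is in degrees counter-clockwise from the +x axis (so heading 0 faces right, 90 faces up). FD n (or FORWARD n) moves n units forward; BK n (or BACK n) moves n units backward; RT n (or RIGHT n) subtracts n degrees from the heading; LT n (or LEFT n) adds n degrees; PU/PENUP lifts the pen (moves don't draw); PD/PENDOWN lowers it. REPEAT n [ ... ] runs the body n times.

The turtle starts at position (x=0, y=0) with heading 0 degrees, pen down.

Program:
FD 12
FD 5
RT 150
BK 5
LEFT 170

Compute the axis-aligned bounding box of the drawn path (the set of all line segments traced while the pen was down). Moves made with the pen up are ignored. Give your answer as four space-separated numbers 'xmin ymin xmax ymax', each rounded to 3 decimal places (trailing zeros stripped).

Answer: 0 0 21.33 2.5

Derivation:
Executing turtle program step by step:
Start: pos=(0,0), heading=0, pen down
FD 12: (0,0) -> (12,0) [heading=0, draw]
FD 5: (12,0) -> (17,0) [heading=0, draw]
RT 150: heading 0 -> 210
BK 5: (17,0) -> (21.33,2.5) [heading=210, draw]
LT 170: heading 210 -> 20
Final: pos=(21.33,2.5), heading=20, 3 segment(s) drawn

Segment endpoints: x in {0, 12, 17, 21.33}, y in {0, 2.5}
xmin=0, ymin=0, xmax=21.33, ymax=2.5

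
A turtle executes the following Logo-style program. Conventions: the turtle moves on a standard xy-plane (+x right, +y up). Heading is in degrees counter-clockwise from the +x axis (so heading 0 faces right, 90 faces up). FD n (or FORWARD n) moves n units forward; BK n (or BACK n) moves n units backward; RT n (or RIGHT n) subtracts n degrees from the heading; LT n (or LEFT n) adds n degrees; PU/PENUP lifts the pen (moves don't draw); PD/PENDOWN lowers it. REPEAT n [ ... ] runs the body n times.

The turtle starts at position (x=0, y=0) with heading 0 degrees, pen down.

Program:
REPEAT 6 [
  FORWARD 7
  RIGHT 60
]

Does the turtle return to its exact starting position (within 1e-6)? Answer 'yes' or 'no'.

Answer: yes

Derivation:
Executing turtle program step by step:
Start: pos=(0,0), heading=0, pen down
REPEAT 6 [
  -- iteration 1/6 --
  FD 7: (0,0) -> (7,0) [heading=0, draw]
  RT 60: heading 0 -> 300
  -- iteration 2/6 --
  FD 7: (7,0) -> (10.5,-6.062) [heading=300, draw]
  RT 60: heading 300 -> 240
  -- iteration 3/6 --
  FD 7: (10.5,-6.062) -> (7,-12.124) [heading=240, draw]
  RT 60: heading 240 -> 180
  -- iteration 4/6 --
  FD 7: (7,-12.124) -> (0,-12.124) [heading=180, draw]
  RT 60: heading 180 -> 120
  -- iteration 5/6 --
  FD 7: (0,-12.124) -> (-3.5,-6.062) [heading=120, draw]
  RT 60: heading 120 -> 60
  -- iteration 6/6 --
  FD 7: (-3.5,-6.062) -> (0,0) [heading=60, draw]
  RT 60: heading 60 -> 0
]
Final: pos=(0,0), heading=0, 6 segment(s) drawn

Start position: (0, 0)
Final position: (0, 0)
Distance = 0; < 1e-6 -> CLOSED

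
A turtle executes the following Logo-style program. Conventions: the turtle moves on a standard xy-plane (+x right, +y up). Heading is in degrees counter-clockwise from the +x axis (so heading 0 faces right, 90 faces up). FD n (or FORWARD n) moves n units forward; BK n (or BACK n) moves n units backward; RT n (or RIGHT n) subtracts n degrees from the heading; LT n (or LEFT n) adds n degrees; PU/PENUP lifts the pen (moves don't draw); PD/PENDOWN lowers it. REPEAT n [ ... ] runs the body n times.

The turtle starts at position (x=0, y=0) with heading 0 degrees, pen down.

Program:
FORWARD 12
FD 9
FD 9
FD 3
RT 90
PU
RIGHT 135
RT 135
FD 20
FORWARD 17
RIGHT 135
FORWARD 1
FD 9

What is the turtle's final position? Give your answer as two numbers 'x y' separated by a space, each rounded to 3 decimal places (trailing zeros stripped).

Executing turtle program step by step:
Start: pos=(0,0), heading=0, pen down
FD 12: (0,0) -> (12,0) [heading=0, draw]
FD 9: (12,0) -> (21,0) [heading=0, draw]
FD 9: (21,0) -> (30,0) [heading=0, draw]
FD 3: (30,0) -> (33,0) [heading=0, draw]
RT 90: heading 0 -> 270
PU: pen up
RT 135: heading 270 -> 135
RT 135: heading 135 -> 0
FD 20: (33,0) -> (53,0) [heading=0, move]
FD 17: (53,0) -> (70,0) [heading=0, move]
RT 135: heading 0 -> 225
FD 1: (70,0) -> (69.293,-0.707) [heading=225, move]
FD 9: (69.293,-0.707) -> (62.929,-7.071) [heading=225, move]
Final: pos=(62.929,-7.071), heading=225, 4 segment(s) drawn

Answer: 62.929 -7.071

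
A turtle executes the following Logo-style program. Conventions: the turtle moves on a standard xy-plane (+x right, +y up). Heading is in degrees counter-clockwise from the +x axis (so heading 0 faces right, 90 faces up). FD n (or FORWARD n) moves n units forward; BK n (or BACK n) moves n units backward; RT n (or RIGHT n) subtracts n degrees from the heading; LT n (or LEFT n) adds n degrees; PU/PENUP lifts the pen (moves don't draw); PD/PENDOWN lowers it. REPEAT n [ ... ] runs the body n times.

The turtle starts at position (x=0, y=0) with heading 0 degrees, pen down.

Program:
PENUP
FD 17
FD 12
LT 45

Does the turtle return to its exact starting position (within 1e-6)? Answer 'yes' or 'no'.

Executing turtle program step by step:
Start: pos=(0,0), heading=0, pen down
PU: pen up
FD 17: (0,0) -> (17,0) [heading=0, move]
FD 12: (17,0) -> (29,0) [heading=0, move]
LT 45: heading 0 -> 45
Final: pos=(29,0), heading=45, 0 segment(s) drawn

Start position: (0, 0)
Final position: (29, 0)
Distance = 29; >= 1e-6 -> NOT closed

Answer: no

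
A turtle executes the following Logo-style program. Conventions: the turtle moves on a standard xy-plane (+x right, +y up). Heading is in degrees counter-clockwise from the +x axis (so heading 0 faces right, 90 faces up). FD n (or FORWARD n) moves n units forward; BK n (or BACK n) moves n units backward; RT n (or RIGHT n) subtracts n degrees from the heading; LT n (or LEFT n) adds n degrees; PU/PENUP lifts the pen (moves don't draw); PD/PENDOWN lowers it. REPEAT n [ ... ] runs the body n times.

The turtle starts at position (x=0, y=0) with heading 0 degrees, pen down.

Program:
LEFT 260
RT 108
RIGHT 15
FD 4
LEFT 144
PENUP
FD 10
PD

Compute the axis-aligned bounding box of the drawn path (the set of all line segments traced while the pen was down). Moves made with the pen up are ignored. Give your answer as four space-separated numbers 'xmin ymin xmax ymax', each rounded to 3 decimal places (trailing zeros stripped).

Executing turtle program step by step:
Start: pos=(0,0), heading=0, pen down
LT 260: heading 0 -> 260
RT 108: heading 260 -> 152
RT 15: heading 152 -> 137
FD 4: (0,0) -> (-2.925,2.728) [heading=137, draw]
LT 144: heading 137 -> 281
PU: pen up
FD 10: (-2.925,2.728) -> (-1.017,-7.088) [heading=281, move]
PD: pen down
Final: pos=(-1.017,-7.088), heading=281, 1 segment(s) drawn

Segment endpoints: x in {-2.925, 0}, y in {0, 2.728}
xmin=-2.925, ymin=0, xmax=0, ymax=2.728

Answer: -2.925 0 0 2.728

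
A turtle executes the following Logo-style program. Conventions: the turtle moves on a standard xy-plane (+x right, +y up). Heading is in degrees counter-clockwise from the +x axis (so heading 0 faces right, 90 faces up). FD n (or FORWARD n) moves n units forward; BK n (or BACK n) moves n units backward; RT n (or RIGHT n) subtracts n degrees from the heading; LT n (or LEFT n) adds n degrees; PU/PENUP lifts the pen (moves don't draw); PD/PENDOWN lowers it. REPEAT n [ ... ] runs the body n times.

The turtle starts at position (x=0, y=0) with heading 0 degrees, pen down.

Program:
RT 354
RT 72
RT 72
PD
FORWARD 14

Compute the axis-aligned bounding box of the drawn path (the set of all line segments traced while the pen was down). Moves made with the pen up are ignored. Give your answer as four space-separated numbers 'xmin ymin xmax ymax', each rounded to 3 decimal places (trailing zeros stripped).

Executing turtle program step by step:
Start: pos=(0,0), heading=0, pen down
RT 354: heading 0 -> 6
RT 72: heading 6 -> 294
RT 72: heading 294 -> 222
PD: pen down
FD 14: (0,0) -> (-10.404,-9.368) [heading=222, draw]
Final: pos=(-10.404,-9.368), heading=222, 1 segment(s) drawn

Segment endpoints: x in {-10.404, 0}, y in {-9.368, 0}
xmin=-10.404, ymin=-9.368, xmax=0, ymax=0

Answer: -10.404 -9.368 0 0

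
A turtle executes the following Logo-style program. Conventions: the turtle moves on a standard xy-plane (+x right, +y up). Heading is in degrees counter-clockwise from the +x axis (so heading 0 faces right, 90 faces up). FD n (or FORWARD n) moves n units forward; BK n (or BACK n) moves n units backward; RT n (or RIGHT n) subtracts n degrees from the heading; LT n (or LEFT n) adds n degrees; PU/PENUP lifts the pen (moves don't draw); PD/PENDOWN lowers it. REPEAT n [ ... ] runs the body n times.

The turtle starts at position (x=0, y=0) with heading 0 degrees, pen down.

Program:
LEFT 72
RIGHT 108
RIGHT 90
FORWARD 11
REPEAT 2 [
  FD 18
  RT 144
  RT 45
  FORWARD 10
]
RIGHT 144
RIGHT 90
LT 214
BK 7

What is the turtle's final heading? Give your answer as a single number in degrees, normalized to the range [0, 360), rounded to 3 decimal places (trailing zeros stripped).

Executing turtle program step by step:
Start: pos=(0,0), heading=0, pen down
LT 72: heading 0 -> 72
RT 108: heading 72 -> 324
RT 90: heading 324 -> 234
FD 11: (0,0) -> (-6.466,-8.899) [heading=234, draw]
REPEAT 2 [
  -- iteration 1/2 --
  FD 18: (-6.466,-8.899) -> (-17.046,-23.461) [heading=234, draw]
  RT 144: heading 234 -> 90
  RT 45: heading 90 -> 45
  FD 10: (-17.046,-23.461) -> (-9.975,-16.39) [heading=45, draw]
  -- iteration 2/2 --
  FD 18: (-9.975,-16.39) -> (2.753,-3.663) [heading=45, draw]
  RT 144: heading 45 -> 261
  RT 45: heading 261 -> 216
  FD 10: (2.753,-3.663) -> (-5.337,-9.54) [heading=216, draw]
]
RT 144: heading 216 -> 72
RT 90: heading 72 -> 342
LT 214: heading 342 -> 196
BK 7: (-5.337,-9.54) -> (1.392,-7.611) [heading=196, draw]
Final: pos=(1.392,-7.611), heading=196, 6 segment(s) drawn

Answer: 196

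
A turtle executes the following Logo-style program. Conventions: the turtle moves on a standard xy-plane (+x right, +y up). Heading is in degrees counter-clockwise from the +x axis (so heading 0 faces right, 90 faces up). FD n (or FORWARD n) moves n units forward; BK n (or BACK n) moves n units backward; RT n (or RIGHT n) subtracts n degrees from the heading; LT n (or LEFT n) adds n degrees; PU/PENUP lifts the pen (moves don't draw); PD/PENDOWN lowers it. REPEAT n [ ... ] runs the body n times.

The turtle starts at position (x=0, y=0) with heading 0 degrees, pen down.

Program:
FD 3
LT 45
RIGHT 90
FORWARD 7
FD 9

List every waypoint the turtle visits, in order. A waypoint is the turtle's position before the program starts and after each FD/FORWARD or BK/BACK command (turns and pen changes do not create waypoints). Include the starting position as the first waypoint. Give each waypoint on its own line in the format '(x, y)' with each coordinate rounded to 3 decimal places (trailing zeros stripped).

Executing turtle program step by step:
Start: pos=(0,0), heading=0, pen down
FD 3: (0,0) -> (3,0) [heading=0, draw]
LT 45: heading 0 -> 45
RT 90: heading 45 -> 315
FD 7: (3,0) -> (7.95,-4.95) [heading=315, draw]
FD 9: (7.95,-4.95) -> (14.314,-11.314) [heading=315, draw]
Final: pos=(14.314,-11.314), heading=315, 3 segment(s) drawn
Waypoints (4 total):
(0, 0)
(3, 0)
(7.95, -4.95)
(14.314, -11.314)

Answer: (0, 0)
(3, 0)
(7.95, -4.95)
(14.314, -11.314)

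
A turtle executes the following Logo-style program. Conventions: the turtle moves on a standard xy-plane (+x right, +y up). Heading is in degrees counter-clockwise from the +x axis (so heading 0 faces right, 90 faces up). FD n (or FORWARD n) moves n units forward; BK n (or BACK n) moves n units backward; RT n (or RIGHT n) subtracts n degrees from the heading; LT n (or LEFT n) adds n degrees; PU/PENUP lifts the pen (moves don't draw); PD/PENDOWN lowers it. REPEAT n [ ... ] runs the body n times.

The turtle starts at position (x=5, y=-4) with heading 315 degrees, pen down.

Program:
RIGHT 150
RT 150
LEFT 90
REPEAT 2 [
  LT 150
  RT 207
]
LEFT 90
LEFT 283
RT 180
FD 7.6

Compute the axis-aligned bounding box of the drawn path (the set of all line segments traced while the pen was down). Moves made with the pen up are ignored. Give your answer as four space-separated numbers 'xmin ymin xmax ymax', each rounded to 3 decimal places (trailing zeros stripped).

Executing turtle program step by step:
Start: pos=(5,-4), heading=315, pen down
RT 150: heading 315 -> 165
RT 150: heading 165 -> 15
LT 90: heading 15 -> 105
REPEAT 2 [
  -- iteration 1/2 --
  LT 150: heading 105 -> 255
  RT 207: heading 255 -> 48
  -- iteration 2/2 --
  LT 150: heading 48 -> 198
  RT 207: heading 198 -> 351
]
LT 90: heading 351 -> 81
LT 283: heading 81 -> 4
RT 180: heading 4 -> 184
FD 7.6: (5,-4) -> (-2.581,-4.53) [heading=184, draw]
Final: pos=(-2.581,-4.53), heading=184, 1 segment(s) drawn

Segment endpoints: x in {-2.581, 5}, y in {-4.53, -4}
xmin=-2.581, ymin=-4.53, xmax=5, ymax=-4

Answer: -2.581 -4.53 5 -4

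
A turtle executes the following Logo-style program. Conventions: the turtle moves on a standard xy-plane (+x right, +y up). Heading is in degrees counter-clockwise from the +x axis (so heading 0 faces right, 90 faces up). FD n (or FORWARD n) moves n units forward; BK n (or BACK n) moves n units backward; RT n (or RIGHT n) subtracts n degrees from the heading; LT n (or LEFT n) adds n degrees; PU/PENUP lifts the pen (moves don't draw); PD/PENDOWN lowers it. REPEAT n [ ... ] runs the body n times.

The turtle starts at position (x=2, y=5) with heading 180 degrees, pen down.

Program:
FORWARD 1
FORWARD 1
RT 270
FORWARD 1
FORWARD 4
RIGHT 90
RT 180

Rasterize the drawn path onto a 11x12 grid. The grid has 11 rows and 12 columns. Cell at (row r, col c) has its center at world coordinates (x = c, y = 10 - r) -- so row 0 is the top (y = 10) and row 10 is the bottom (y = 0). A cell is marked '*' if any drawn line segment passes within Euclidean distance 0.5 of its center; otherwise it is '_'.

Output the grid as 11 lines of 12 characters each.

Segment 0: (2,5) -> (1,5)
Segment 1: (1,5) -> (0,5)
Segment 2: (0,5) -> (0,4)
Segment 3: (0,4) -> (0,0)

Answer: ____________
____________
____________
____________
____________
***_________
*___________
*___________
*___________
*___________
*___________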